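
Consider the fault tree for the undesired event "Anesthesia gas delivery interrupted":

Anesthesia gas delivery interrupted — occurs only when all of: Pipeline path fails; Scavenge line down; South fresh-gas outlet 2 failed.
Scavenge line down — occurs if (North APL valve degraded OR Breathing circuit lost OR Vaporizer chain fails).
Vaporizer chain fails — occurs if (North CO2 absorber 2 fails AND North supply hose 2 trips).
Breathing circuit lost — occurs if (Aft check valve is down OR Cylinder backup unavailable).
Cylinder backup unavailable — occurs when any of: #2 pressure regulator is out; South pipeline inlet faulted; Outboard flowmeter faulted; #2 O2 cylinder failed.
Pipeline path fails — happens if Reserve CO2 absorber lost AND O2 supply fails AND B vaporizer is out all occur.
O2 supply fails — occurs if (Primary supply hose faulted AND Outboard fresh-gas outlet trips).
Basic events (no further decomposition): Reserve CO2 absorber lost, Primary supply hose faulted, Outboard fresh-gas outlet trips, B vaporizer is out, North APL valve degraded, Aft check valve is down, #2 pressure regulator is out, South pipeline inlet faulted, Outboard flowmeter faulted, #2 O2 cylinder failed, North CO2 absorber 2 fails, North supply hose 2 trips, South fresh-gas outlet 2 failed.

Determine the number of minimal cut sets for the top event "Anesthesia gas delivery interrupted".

O2 supply fails [AND]: one cut set from each child combined → 1 × 1 = 1 cut set(s).
Pipeline path fails [AND]: one cut set from each child combined → 1 × 1 × 1 = 1 cut set(s).
Cylinder backup unavailable [OR]: union of children's cut sets → 4 cut set(s).
Breathing circuit lost [OR]: union of children's cut sets → 5 cut set(s).
Vaporizer chain fails [AND]: one cut set from each child combined → 1 × 1 = 1 cut set(s).
Scavenge line down [OR]: union of children's cut sets → 7 cut set(s).
Anesthesia gas delivery interrupted [AND]: one cut set from each child combined → 1 × 7 × 1 = 7 cut set(s).
Minimal cut sets: {B vaporizer is out, North APL valve degraded, Outboard fresh-gas outlet trips, Primary supply hose faulted, Reserve CO2 absorber lost, South fresh-gas outlet 2 failed}; {Aft check valve is down, B vaporizer is out, Outboard fresh-gas outlet trips, Primary supply hose faulted, Reserve CO2 absorber lost, South fresh-gas outlet 2 failed}; {#2 pressure regulator is out, B vaporizer is out, Outboard fresh-gas outlet trips, Primary supply hose faulted, Reserve CO2 absorber lost, South fresh-gas outlet 2 failed}; {B vaporizer is out, Outboard fresh-gas outlet trips, Primary supply hose faulted, Reserve CO2 absorber lost, South fresh-gas outlet 2 failed, South pipeline inlet faulted}; {B vaporizer is out, Outboard flowmeter faulted, Outboard fresh-gas outlet trips, Primary supply hose faulted, Reserve CO2 absorber lost, South fresh-gas outlet 2 failed}; {#2 O2 cylinder failed, B vaporizer is out, Outboard fresh-gas outlet trips, Primary supply hose faulted, Reserve CO2 absorber lost, South fresh-gas outlet 2 failed}; {B vaporizer is out, North CO2 absorber 2 fails, North supply hose 2 trips, Outboard fresh-gas outlet trips, Primary supply hose faulted, Reserve CO2 absorber lost, South fresh-gas outlet 2 failed}.

7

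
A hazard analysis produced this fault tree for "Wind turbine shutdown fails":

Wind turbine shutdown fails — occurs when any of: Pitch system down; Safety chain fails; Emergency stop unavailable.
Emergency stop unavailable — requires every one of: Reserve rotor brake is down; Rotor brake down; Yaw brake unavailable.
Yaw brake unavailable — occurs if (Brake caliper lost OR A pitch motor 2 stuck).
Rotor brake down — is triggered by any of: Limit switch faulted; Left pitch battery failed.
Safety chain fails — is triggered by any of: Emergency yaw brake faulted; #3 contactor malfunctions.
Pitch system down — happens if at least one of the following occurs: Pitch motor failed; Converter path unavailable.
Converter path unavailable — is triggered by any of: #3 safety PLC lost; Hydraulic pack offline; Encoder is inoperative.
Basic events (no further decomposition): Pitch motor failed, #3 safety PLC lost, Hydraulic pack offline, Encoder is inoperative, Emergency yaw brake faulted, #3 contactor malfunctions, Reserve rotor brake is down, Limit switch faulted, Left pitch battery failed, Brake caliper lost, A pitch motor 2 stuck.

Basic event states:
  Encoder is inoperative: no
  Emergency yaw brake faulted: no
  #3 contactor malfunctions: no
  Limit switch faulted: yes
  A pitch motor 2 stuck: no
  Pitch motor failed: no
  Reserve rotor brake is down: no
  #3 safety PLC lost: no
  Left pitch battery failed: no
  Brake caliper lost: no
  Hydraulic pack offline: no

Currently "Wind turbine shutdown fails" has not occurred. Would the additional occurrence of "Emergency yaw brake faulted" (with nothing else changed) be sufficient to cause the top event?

Counterfactual: set "Emergency yaw brake faulted" to occurred.
Converter path unavailable [OR]: #3 safety PLC lost=not, Hydraulic pack offline=not, Encoder is inoperative=not → no input occurs → does not occur.
Pitch system down [OR]: Pitch motor failed=not, Converter path unavailable=not → no input occurs → does not occur.
Safety chain fails [OR]: Emergency yaw brake faulted=occurs, #3 contactor malfunctions=not → at least one input occurs → occurs.
Rotor brake down [OR]: Limit switch faulted=occurs, Left pitch battery failed=not → at least one input occurs → occurs.
Yaw brake unavailable [OR]: Brake caliper lost=not, A pitch motor 2 stuck=not → no input occurs → does not occur.
Emergency stop unavailable [AND]: Reserve rotor brake is down=not, Rotor brake down=occurs, Yaw brake unavailable=not → not all inputs occur → does not occur.
Wind turbine shutdown fails [OR]: Pitch system down=not, Safety chain fails=occurs, Emergency stop unavailable=not → at least one input occurs → occurs.

Yes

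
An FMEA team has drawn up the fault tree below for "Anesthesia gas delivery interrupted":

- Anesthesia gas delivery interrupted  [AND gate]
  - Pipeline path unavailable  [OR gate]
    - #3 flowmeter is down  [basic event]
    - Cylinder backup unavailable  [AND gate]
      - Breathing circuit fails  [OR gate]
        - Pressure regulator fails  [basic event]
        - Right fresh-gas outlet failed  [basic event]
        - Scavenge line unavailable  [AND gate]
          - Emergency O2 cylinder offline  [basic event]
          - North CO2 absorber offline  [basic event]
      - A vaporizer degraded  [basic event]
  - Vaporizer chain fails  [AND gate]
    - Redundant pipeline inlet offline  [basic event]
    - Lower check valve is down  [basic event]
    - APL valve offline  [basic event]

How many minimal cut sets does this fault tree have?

4

Scavenge line unavailable [AND]: one cut set from each child combined → 1 × 1 = 1 cut set(s).
Breathing circuit fails [OR]: union of children's cut sets → 3 cut set(s).
Cylinder backup unavailable [AND]: one cut set from each child combined → 3 × 1 = 3 cut set(s).
Pipeline path unavailable [OR]: union of children's cut sets → 4 cut set(s).
Vaporizer chain fails [AND]: one cut set from each child combined → 1 × 1 × 1 = 1 cut set(s).
Anesthesia gas delivery interrupted [AND]: one cut set from each child combined → 4 × 1 = 4 cut set(s).
Minimal cut sets: {#3 flowmeter is down, APL valve offline, Lower check valve is down, Redundant pipeline inlet offline}; {A vaporizer degraded, APL valve offline, Lower check valve is down, Pressure regulator fails, Redundant pipeline inlet offline}; {A vaporizer degraded, APL valve offline, Lower check valve is down, Redundant pipeline inlet offline, Right fresh-gas outlet failed}; {A vaporizer degraded, APL valve offline, Emergency O2 cylinder offline, Lower check valve is down, North CO2 absorber offline, Redundant pipeline inlet offline}.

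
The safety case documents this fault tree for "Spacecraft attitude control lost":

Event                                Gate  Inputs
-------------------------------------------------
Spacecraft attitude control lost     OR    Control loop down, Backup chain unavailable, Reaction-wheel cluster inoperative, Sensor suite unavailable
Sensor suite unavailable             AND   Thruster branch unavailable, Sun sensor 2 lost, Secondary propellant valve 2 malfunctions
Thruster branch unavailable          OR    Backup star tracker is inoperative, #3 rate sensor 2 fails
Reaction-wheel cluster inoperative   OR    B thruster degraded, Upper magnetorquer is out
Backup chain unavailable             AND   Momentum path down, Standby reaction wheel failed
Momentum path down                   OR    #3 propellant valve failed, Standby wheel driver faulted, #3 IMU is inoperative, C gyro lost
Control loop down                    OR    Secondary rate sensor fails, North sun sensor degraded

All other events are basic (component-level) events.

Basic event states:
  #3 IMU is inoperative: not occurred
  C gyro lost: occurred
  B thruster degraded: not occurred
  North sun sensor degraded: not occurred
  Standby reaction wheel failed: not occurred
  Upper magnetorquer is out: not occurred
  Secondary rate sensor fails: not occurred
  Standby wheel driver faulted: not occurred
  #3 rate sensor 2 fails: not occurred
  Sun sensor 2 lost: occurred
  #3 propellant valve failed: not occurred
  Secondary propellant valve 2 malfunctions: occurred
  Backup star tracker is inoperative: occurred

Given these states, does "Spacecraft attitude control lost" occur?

Control loop down [OR]: Secondary rate sensor fails=not, North sun sensor degraded=not → no input occurs → does not occur.
Momentum path down [OR]: #3 propellant valve failed=not, Standby wheel driver faulted=not, #3 IMU is inoperative=not, C gyro lost=occurs → at least one input occurs → occurs.
Backup chain unavailable [AND]: Momentum path down=occurs, Standby reaction wheel failed=not → not all inputs occur → does not occur.
Reaction-wheel cluster inoperative [OR]: B thruster degraded=not, Upper magnetorquer is out=not → no input occurs → does not occur.
Thruster branch unavailable [OR]: Backup star tracker is inoperative=occurs, #3 rate sensor 2 fails=not → at least one input occurs → occurs.
Sensor suite unavailable [AND]: Thruster branch unavailable=occurs, Sun sensor 2 lost=occurs, Secondary propellant valve 2 malfunctions=occurs → all inputs occur → occurs.
Spacecraft attitude control lost [OR]: Control loop down=not, Backup chain unavailable=not, Reaction-wheel cluster inoperative=not, Sensor suite unavailable=occurs → at least one input occurs → occurs.

Yes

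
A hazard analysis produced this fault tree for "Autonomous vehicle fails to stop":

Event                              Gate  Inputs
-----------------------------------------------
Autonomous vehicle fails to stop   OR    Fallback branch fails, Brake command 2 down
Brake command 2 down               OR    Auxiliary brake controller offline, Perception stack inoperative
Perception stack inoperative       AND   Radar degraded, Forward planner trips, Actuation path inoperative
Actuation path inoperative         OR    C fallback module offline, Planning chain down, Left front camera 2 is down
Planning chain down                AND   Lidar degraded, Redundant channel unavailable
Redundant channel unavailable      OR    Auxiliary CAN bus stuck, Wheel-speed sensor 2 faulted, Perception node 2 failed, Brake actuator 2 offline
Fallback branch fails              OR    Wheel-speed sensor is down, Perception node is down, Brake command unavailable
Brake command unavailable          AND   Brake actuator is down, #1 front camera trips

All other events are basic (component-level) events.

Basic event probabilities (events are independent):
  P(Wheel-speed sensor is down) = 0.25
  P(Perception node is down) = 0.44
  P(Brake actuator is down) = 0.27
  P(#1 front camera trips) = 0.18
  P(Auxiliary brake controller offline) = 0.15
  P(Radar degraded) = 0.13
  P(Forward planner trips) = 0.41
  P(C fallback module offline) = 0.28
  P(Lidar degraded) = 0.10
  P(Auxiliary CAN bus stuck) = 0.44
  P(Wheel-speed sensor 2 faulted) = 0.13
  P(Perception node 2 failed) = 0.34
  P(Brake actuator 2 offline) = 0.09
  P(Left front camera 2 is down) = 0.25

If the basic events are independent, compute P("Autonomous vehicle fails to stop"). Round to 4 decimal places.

P(Brake command unavailable) [AND] = 0.27 × 0.18 = 0.048600
P(Fallback branch fails) [OR] = 1 − (1−0.25) × (1−0.44) × (1−0.048600) = 0.600412
P(Redundant channel unavailable) [OR] = 1 − (1−0.44) × (1−0.13) × (1−0.34) × (1−0.09) = 0.707388
P(Planning chain down) [AND] = 0.10 × 0.707388 = 0.070739
P(Actuation path inoperative) [OR] = 1 − (1−0.28) × (1−0.070739) × (1−0.25) = 0.498199
P(Perception stack inoperative) [AND] = 0.13 × 0.41 × 0.498199 = 0.026554
P(Brake command 2 down) [OR] = 1 − (1−0.15) × (1−0.026554) = 0.172571
P(Autonomous vehicle fails to stop) [OR] = 1 − (1−0.600412) × (1−0.172571) = 0.669369
Rounded to 4 decimal places: P(Autonomous vehicle fails to stop) ≈ 0.6694.

0.6694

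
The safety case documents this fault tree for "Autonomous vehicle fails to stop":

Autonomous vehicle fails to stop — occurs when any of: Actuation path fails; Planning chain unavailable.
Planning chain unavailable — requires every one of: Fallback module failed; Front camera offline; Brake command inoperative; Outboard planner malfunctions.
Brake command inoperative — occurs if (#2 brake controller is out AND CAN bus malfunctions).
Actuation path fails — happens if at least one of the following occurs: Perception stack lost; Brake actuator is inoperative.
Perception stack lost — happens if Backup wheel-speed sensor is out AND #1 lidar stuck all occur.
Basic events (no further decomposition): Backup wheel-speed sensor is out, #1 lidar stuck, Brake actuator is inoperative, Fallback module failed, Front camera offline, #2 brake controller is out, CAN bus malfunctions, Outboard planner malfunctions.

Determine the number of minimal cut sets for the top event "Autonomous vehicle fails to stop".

Perception stack lost [AND]: one cut set from each child combined → 1 × 1 = 1 cut set(s).
Actuation path fails [OR]: union of children's cut sets → 2 cut set(s).
Brake command inoperative [AND]: one cut set from each child combined → 1 × 1 = 1 cut set(s).
Planning chain unavailable [AND]: one cut set from each child combined → 1 × 1 × 1 × 1 = 1 cut set(s).
Autonomous vehicle fails to stop [OR]: union of children's cut sets → 3 cut set(s).
Minimal cut sets: {#1 lidar stuck, Backup wheel-speed sensor is out}; {Brake actuator is inoperative}; {#2 brake controller is out, CAN bus malfunctions, Fallback module failed, Front camera offline, Outboard planner malfunctions}.

3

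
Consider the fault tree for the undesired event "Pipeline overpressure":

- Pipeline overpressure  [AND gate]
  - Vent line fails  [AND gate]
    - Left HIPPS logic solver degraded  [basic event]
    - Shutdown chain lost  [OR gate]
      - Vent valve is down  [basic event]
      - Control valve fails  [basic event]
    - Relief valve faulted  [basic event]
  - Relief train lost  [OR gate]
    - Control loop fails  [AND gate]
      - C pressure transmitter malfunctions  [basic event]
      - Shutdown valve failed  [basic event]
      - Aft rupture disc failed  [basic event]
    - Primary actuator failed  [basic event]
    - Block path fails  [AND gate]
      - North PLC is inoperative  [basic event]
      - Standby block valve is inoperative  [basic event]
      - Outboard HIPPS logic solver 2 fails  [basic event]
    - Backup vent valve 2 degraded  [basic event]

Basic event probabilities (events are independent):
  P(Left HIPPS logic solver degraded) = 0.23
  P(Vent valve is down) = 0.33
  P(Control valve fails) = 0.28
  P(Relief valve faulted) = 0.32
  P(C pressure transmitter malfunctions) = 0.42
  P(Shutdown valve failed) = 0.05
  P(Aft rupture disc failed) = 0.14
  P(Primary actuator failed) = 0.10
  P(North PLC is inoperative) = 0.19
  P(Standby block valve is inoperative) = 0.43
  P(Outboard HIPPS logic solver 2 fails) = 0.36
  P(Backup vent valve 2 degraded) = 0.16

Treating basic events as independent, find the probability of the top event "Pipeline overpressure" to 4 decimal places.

P(Shutdown chain lost) [OR] = 1 − (1−0.33) × (1−0.28) = 0.517600
P(Vent line fails) [AND] = 0.23 × 0.517600 × 0.32 = 0.038095
P(Control loop fails) [AND] = 0.42 × 0.05 × 0.14 = 0.002940
P(Block path fails) [AND] = 0.19 × 0.43 × 0.36 = 0.029412
P(Relief train lost) [OR] = 1 − (1−0.002940) × (1−0.10) × (1−0.029412) × (1−0.16) = 0.268393
P(Pipeline overpressure) [AND] = 0.038095 × 0.268393 = 0.010224
Rounded to 4 decimal places: P(Pipeline overpressure) ≈ 0.0102.

0.0102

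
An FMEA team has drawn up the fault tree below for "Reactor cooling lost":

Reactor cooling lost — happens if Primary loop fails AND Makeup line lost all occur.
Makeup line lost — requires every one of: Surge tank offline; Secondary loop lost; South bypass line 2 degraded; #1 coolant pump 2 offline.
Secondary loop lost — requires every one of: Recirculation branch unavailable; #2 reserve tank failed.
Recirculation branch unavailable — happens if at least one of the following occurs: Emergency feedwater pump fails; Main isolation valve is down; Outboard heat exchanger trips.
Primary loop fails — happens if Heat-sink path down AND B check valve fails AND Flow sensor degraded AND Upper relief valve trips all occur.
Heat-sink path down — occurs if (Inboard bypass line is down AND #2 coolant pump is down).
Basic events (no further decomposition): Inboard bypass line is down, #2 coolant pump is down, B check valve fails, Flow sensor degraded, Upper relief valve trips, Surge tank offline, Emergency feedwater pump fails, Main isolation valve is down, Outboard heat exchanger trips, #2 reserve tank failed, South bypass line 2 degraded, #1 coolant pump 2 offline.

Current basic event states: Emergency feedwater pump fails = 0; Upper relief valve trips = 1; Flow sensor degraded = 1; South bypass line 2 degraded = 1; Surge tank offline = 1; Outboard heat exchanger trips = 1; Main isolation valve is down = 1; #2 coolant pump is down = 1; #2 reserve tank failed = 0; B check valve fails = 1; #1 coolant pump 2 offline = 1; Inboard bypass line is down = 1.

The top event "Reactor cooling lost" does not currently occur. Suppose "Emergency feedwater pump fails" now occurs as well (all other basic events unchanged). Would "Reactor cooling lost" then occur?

Counterfactual: set "Emergency feedwater pump fails" to occurred.
Heat-sink path down [AND]: Inboard bypass line is down=occurs, #2 coolant pump is down=occurs → all inputs occur → occurs.
Primary loop fails [AND]: Heat-sink path down=occurs, B check valve fails=occurs, Flow sensor degraded=occurs, Upper relief valve trips=occurs → all inputs occur → occurs.
Recirculation branch unavailable [OR]: Emergency feedwater pump fails=occurs, Main isolation valve is down=occurs, Outboard heat exchanger trips=occurs → at least one input occurs → occurs.
Secondary loop lost [AND]: Recirculation branch unavailable=occurs, #2 reserve tank failed=not → not all inputs occur → does not occur.
Makeup line lost [AND]: Surge tank offline=occurs, Secondary loop lost=not, South bypass line 2 degraded=occurs, #1 coolant pump 2 offline=occurs → not all inputs occur → does not occur.
Reactor cooling lost [AND]: Primary loop fails=occurs, Makeup line lost=not → not all inputs occur → does not occur.

No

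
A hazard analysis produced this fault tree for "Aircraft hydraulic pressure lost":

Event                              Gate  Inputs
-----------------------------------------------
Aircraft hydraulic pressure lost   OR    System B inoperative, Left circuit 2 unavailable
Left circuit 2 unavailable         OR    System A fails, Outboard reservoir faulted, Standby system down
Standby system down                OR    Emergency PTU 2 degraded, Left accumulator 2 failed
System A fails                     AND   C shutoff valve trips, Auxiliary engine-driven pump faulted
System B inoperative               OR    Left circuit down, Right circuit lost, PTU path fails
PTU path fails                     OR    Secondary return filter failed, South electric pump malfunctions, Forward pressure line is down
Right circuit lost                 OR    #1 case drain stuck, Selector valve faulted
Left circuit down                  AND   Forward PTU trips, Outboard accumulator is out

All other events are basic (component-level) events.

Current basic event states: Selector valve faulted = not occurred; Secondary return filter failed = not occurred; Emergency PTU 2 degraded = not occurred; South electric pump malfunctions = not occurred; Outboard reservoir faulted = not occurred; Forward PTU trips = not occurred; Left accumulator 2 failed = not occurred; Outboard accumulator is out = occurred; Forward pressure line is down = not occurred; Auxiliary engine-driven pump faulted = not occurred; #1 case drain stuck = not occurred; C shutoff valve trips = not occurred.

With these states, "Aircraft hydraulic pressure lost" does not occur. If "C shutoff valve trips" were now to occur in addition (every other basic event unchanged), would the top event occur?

Counterfactual: set "C shutoff valve trips" to occurred.
Left circuit down [AND]: Forward PTU trips=not, Outboard accumulator is out=occurs → not all inputs occur → does not occur.
Right circuit lost [OR]: #1 case drain stuck=not, Selector valve faulted=not → no input occurs → does not occur.
PTU path fails [OR]: Secondary return filter failed=not, South electric pump malfunctions=not, Forward pressure line is down=not → no input occurs → does not occur.
System B inoperative [OR]: Left circuit down=not, Right circuit lost=not, PTU path fails=not → no input occurs → does not occur.
System A fails [AND]: C shutoff valve trips=occurs, Auxiliary engine-driven pump faulted=not → not all inputs occur → does not occur.
Standby system down [OR]: Emergency PTU 2 degraded=not, Left accumulator 2 failed=not → no input occurs → does not occur.
Left circuit 2 unavailable [OR]: System A fails=not, Outboard reservoir faulted=not, Standby system down=not → no input occurs → does not occur.
Aircraft hydraulic pressure lost [OR]: System B inoperative=not, Left circuit 2 unavailable=not → no input occurs → does not occur.

No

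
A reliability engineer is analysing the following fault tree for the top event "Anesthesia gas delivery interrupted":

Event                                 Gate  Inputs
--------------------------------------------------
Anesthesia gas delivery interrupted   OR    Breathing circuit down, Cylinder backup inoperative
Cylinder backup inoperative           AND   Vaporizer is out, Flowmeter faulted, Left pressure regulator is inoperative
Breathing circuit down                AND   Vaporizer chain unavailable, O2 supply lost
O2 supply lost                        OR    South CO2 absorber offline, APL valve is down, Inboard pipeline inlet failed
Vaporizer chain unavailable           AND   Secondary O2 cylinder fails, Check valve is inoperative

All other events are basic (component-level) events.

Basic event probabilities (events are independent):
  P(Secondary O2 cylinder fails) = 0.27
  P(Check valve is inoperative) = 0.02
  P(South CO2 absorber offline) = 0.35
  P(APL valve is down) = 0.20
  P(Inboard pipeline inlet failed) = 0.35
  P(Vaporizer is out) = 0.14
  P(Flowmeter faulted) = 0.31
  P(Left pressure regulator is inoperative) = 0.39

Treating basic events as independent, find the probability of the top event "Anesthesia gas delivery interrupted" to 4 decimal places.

P(Vaporizer chain unavailable) [AND] = 0.27 × 0.02 = 0.005400
P(O2 supply lost) [OR] = 1 − (1−0.35) × (1−0.20) × (1−0.35) = 0.662000
P(Breathing circuit down) [AND] = 0.005400 × 0.662000 = 0.003575
P(Cylinder backup inoperative) [AND] = 0.14 × 0.31 × 0.39 = 0.016926
P(Anesthesia gas delivery interrupted) [OR] = 1 − (1−0.003575) × (1−0.016926) = 0.020440
Rounded to 4 decimal places: P(Anesthesia gas delivery interrupted) ≈ 0.0204.

0.0204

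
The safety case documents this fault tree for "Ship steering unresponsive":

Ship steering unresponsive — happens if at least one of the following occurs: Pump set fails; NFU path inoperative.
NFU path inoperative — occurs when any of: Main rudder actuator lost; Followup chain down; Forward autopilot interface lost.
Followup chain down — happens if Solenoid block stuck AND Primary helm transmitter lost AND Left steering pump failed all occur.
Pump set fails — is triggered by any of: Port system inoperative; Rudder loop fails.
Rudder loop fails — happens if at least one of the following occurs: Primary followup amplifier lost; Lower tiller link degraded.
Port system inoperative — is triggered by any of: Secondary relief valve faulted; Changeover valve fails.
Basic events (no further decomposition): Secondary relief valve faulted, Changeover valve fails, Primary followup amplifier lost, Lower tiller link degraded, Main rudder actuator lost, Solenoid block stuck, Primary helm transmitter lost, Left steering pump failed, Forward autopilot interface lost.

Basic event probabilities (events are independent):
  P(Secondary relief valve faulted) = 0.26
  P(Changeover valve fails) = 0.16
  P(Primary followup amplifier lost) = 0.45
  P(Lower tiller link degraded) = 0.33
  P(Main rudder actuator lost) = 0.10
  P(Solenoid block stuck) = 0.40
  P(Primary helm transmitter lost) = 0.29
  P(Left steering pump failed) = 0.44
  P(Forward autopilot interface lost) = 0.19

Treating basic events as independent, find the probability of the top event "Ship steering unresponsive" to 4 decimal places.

P(Port system inoperative) [OR] = 1 − (1−0.26) × (1−0.16) = 0.378400
P(Rudder loop fails) [OR] = 1 − (1−0.45) × (1−0.33) = 0.631500
P(Pump set fails) [OR] = 1 − (1−0.378400) × (1−0.631500) = 0.770940
P(Followup chain down) [AND] = 0.40 × 0.29 × 0.44 = 0.051040
P(NFU path inoperative) [OR] = 1 − (1−0.10) × (1−0.051040) × (1−0.19) = 0.308208
P(Ship steering unresponsive) [OR] = 1 − (1−0.770940) × (1−0.308208) = 0.841538
Rounded to 4 decimal places: P(Ship steering unresponsive) ≈ 0.8415.

0.8415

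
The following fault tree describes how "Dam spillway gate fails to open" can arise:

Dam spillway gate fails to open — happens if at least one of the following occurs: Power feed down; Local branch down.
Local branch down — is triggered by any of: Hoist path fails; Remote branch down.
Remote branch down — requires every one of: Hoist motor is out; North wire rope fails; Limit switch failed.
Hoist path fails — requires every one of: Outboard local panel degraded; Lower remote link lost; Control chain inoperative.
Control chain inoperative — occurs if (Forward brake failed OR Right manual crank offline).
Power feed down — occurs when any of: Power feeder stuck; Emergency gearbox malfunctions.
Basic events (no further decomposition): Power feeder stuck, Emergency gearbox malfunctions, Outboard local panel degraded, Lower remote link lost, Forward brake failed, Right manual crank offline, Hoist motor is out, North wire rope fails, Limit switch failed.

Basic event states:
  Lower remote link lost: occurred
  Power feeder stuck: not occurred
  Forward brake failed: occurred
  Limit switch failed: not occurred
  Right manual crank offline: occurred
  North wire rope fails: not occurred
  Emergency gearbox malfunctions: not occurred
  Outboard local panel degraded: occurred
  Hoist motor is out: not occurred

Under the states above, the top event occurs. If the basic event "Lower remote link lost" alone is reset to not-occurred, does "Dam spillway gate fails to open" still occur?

No

Counterfactual: set "Lower remote link lost" to not occurred.
Power feed down [OR]: Power feeder stuck=not, Emergency gearbox malfunctions=not → no input occurs → does not occur.
Control chain inoperative [OR]: Forward brake failed=occurs, Right manual crank offline=occurs → at least one input occurs → occurs.
Hoist path fails [AND]: Outboard local panel degraded=occurs, Lower remote link lost=not, Control chain inoperative=occurs → not all inputs occur → does not occur.
Remote branch down [AND]: Hoist motor is out=not, North wire rope fails=not, Limit switch failed=not → not all inputs occur → does not occur.
Local branch down [OR]: Hoist path fails=not, Remote branch down=not → no input occurs → does not occur.
Dam spillway gate fails to open [OR]: Power feed down=not, Local branch down=not → no input occurs → does not occur.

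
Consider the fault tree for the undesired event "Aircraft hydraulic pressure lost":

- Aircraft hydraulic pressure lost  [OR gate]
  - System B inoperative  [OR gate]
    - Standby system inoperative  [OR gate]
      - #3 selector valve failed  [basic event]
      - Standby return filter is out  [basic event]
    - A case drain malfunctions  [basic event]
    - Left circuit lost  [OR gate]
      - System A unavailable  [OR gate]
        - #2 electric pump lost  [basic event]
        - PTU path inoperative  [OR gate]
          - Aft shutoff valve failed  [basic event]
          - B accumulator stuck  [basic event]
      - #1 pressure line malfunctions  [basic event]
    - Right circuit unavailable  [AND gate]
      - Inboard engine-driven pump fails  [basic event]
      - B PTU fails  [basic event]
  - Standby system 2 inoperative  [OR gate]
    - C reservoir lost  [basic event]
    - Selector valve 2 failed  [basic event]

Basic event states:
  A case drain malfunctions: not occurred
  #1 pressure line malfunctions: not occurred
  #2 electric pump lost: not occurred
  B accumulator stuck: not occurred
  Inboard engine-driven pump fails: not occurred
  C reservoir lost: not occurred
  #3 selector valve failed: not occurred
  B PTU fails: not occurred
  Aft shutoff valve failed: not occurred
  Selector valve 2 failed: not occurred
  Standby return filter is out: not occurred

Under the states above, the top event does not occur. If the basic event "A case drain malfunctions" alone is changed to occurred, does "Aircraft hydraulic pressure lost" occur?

Counterfactual: set "A case drain malfunctions" to occurred.
Standby system inoperative [OR]: #3 selector valve failed=not, Standby return filter is out=not → no input occurs → does not occur.
PTU path inoperative [OR]: Aft shutoff valve failed=not, B accumulator stuck=not → no input occurs → does not occur.
System A unavailable [OR]: #2 electric pump lost=not, PTU path inoperative=not → no input occurs → does not occur.
Left circuit lost [OR]: System A unavailable=not, #1 pressure line malfunctions=not → no input occurs → does not occur.
Right circuit unavailable [AND]: Inboard engine-driven pump fails=not, B PTU fails=not → not all inputs occur → does not occur.
System B inoperative [OR]: Standby system inoperative=not, A case drain malfunctions=occurs, Left circuit lost=not, Right circuit unavailable=not → at least one input occurs → occurs.
Standby system 2 inoperative [OR]: C reservoir lost=not, Selector valve 2 failed=not → no input occurs → does not occur.
Aircraft hydraulic pressure lost [OR]: System B inoperative=occurs, Standby system 2 inoperative=not → at least one input occurs → occurs.

Yes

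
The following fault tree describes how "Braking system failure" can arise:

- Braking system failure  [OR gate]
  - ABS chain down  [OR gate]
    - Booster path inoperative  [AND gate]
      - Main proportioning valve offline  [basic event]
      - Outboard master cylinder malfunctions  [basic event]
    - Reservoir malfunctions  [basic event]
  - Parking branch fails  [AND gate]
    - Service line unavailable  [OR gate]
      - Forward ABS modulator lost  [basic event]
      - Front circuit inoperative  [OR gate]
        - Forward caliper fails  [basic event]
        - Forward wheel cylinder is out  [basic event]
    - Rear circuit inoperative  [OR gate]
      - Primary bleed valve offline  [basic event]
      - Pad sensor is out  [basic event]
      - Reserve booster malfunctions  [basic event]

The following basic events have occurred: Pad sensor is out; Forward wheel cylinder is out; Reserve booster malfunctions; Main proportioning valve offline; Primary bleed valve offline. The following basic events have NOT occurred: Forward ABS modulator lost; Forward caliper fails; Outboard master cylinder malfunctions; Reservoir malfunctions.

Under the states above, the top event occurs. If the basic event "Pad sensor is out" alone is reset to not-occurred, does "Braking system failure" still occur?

Yes

Counterfactual: set "Pad sensor is out" to not occurred.
Booster path inoperative [AND]: Main proportioning valve offline=occurs, Outboard master cylinder malfunctions=not → not all inputs occur → does not occur.
ABS chain down [OR]: Booster path inoperative=not, Reservoir malfunctions=not → no input occurs → does not occur.
Front circuit inoperative [OR]: Forward caliper fails=not, Forward wheel cylinder is out=occurs → at least one input occurs → occurs.
Service line unavailable [OR]: Forward ABS modulator lost=not, Front circuit inoperative=occurs → at least one input occurs → occurs.
Rear circuit inoperative [OR]: Primary bleed valve offline=occurs, Pad sensor is out=not, Reserve booster malfunctions=occurs → at least one input occurs → occurs.
Parking branch fails [AND]: Service line unavailable=occurs, Rear circuit inoperative=occurs → all inputs occur → occurs.
Braking system failure [OR]: ABS chain down=not, Parking branch fails=occurs → at least one input occurs → occurs.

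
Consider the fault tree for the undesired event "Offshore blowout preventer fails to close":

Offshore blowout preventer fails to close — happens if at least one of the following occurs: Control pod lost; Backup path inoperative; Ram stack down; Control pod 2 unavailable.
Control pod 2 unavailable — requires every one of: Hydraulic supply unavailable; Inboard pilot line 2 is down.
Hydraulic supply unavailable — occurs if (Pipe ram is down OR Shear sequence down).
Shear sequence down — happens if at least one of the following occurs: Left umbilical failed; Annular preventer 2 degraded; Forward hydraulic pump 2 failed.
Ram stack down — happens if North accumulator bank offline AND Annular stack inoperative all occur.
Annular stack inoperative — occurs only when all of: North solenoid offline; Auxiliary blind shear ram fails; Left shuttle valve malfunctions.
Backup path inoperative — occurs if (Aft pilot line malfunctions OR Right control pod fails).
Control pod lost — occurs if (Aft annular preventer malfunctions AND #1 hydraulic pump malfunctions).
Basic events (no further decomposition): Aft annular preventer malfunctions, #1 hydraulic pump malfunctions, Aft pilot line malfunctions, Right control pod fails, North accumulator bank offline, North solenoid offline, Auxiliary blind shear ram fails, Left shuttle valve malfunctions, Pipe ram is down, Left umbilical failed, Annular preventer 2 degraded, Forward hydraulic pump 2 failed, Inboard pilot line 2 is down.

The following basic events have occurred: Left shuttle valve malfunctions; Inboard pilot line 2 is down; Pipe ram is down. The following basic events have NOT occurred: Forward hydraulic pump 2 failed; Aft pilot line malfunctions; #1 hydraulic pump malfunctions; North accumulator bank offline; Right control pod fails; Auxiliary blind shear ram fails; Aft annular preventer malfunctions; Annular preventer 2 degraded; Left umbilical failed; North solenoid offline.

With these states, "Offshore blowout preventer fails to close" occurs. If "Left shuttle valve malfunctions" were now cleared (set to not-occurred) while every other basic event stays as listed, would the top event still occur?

Yes

Counterfactual: set "Left shuttle valve malfunctions" to not occurred.
Control pod lost [AND]: Aft annular preventer malfunctions=not, #1 hydraulic pump malfunctions=not → not all inputs occur → does not occur.
Backup path inoperative [OR]: Aft pilot line malfunctions=not, Right control pod fails=not → no input occurs → does not occur.
Annular stack inoperative [AND]: North solenoid offline=not, Auxiliary blind shear ram fails=not, Left shuttle valve malfunctions=not → not all inputs occur → does not occur.
Ram stack down [AND]: North accumulator bank offline=not, Annular stack inoperative=not → not all inputs occur → does not occur.
Shear sequence down [OR]: Left umbilical failed=not, Annular preventer 2 degraded=not, Forward hydraulic pump 2 failed=not → no input occurs → does not occur.
Hydraulic supply unavailable [OR]: Pipe ram is down=occurs, Shear sequence down=not → at least one input occurs → occurs.
Control pod 2 unavailable [AND]: Hydraulic supply unavailable=occurs, Inboard pilot line 2 is down=occurs → all inputs occur → occurs.
Offshore blowout preventer fails to close [OR]: Control pod lost=not, Backup path inoperative=not, Ram stack down=not, Control pod 2 unavailable=occurs → at least one input occurs → occurs.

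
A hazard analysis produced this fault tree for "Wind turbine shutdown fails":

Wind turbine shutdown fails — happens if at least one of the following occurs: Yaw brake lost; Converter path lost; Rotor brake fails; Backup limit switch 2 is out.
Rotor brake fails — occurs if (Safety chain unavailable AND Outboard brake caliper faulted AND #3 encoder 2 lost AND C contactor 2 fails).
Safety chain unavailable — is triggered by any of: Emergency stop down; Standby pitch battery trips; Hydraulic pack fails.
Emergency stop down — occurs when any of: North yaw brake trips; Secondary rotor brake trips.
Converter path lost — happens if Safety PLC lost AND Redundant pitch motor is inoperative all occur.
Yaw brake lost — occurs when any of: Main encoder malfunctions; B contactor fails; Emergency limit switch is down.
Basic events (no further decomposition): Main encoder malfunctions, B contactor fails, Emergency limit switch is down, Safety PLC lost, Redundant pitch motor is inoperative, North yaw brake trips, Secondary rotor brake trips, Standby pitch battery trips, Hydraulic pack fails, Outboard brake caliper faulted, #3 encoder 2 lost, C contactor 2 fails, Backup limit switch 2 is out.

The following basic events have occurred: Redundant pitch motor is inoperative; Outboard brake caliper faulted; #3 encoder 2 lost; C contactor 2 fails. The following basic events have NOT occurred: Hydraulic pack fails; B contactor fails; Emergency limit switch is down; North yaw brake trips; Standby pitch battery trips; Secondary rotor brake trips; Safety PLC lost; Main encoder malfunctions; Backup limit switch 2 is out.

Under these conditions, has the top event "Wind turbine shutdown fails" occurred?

Yaw brake lost [OR]: Main encoder malfunctions=not, B contactor fails=not, Emergency limit switch is down=not → no input occurs → does not occur.
Converter path lost [AND]: Safety PLC lost=not, Redundant pitch motor is inoperative=occurs → not all inputs occur → does not occur.
Emergency stop down [OR]: North yaw brake trips=not, Secondary rotor brake trips=not → no input occurs → does not occur.
Safety chain unavailable [OR]: Emergency stop down=not, Standby pitch battery trips=not, Hydraulic pack fails=not → no input occurs → does not occur.
Rotor brake fails [AND]: Safety chain unavailable=not, Outboard brake caliper faulted=occurs, #3 encoder 2 lost=occurs, C contactor 2 fails=occurs → not all inputs occur → does not occur.
Wind turbine shutdown fails [OR]: Yaw brake lost=not, Converter path lost=not, Rotor brake fails=not, Backup limit switch 2 is out=not → no input occurs → does not occur.

No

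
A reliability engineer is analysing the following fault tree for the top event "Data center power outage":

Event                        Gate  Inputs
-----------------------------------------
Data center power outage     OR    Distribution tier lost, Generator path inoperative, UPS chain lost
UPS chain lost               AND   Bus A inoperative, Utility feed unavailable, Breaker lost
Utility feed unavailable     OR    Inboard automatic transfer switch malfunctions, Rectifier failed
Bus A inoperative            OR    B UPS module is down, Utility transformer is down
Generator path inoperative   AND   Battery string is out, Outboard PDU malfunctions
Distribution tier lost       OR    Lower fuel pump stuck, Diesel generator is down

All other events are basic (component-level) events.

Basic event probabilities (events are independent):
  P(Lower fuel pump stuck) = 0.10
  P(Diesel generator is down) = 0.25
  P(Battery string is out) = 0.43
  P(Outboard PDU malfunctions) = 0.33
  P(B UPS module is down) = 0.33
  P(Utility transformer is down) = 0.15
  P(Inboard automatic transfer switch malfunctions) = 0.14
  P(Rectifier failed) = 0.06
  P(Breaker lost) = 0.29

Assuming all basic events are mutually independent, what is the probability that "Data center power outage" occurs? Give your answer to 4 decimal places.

0.4346

P(Distribution tier lost) [OR] = 1 − (1−0.10) × (1−0.25) = 0.325000
P(Generator path inoperative) [AND] = 0.43 × 0.33 = 0.141900
P(Bus A inoperative) [OR] = 1 − (1−0.33) × (1−0.15) = 0.430500
P(Utility feed unavailable) [OR] = 1 − (1−0.14) × (1−0.06) = 0.191600
P(UPS chain lost) [AND] = 0.430500 × 0.191600 × 0.29 = 0.023920
P(Data center power outage) [OR] = 1 − (1−0.325000) × (1−0.141900) × (1−0.023920) = 0.434637
Rounded to 4 decimal places: P(Data center power outage) ≈ 0.4346.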